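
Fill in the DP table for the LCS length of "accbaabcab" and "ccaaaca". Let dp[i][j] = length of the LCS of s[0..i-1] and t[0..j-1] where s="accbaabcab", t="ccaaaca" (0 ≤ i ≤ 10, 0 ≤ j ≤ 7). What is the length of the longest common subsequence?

   ''  c  c  a  a  a  c  a
''  0  0  0  0  0  0  0  0
 a  0  0  0  1  1  1  1  1
 c  0  1  1  1  1  1  2  2
 c  0  1  2  2  2  2  2  2
 b  0  1  2  2  2  2  2  2
 a  0  1  2  3  3  3  3  3
 a  0  1  2  3  4  4  4  4
 b  0  1  2  3  4  4  4  4
 c  0  1  2  3  4  4  5  5
 a  0  1  2  3  4  5  5  6
 b  0  1  2  3  4  5  5  6

6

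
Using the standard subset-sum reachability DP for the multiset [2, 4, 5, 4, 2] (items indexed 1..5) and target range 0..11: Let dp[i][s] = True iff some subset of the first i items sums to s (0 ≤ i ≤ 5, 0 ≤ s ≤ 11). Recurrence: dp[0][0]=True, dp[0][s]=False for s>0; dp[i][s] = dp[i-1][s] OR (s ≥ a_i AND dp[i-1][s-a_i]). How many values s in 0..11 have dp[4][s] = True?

i\s   0   1   2   3   4   5   6   7   8   9  10  11
  0   T   F   F   F   F   F   F   F   F   F   F   F
  1   T   F   T   F   F   F   F   F   F   F   F   F
  2   T   F   T   F   T   F   T   F   F   F   F   F
  3   T   F   T   F   T   T   T   T   F   T   F   T
  4   T   F   T   F   T   T   T   T   T   T   T   T
  5   T   F   T   F   T   T   T   T   T   T   T   T

10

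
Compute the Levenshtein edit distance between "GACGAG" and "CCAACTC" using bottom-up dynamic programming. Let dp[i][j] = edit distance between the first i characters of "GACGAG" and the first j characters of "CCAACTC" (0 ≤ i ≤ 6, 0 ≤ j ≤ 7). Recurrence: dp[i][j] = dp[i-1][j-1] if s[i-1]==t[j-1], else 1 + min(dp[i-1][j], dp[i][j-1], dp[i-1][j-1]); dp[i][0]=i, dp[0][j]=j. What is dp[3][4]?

3

   ''  C  C  A  A  C  T  C
''  0  1  2  3  4  5  6  7
 G  1  1  2  3  4  5  6  7
 A  2  2  2  2  3  4  5  6
 C  3  2  2  3  3  3  4  5
 G  4  3  3  3  4  4  4  5
 A  5  4  4  3  3  4  5  5
 G  6  5  5  4  4  4  5  6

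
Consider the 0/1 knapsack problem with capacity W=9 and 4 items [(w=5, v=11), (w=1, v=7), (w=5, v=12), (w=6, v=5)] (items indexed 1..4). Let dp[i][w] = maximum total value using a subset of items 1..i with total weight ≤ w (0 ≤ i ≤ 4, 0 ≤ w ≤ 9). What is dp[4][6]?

i\w   0   1   2   3   4   5   6   7   8   9
  0   0   0   0   0   0   0   0   0   0   0
  1   0   0   0   0   0  11  11  11  11  11
  2   0   7   7   7   7  11  18  18  18  18
  3   0   7   7   7   7  12  19  19  19  19
  4   0   7   7   7   7  12  19  19  19  19

19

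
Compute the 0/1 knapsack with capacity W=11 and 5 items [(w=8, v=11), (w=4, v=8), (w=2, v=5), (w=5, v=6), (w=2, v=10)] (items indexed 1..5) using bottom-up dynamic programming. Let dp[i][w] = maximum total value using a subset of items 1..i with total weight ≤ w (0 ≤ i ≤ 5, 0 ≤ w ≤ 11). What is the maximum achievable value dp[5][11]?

i\w   0   1   2   3   4   5   6   7   8   9  10  11
  0   0   0   0   0   0   0   0   0   0   0   0   0
  1   0   0   0   0   0   0   0   0  11  11  11  11
  2   0   0   0   0   8   8   8   8  11  11  11  11
  3   0   0   5   5   8   8  13  13  13  13  16  16
  4   0   0   5   5   8   8  13  13  13  14  16  19
  5   0   0  10  10  15  15  18  18  23  23  23  24

24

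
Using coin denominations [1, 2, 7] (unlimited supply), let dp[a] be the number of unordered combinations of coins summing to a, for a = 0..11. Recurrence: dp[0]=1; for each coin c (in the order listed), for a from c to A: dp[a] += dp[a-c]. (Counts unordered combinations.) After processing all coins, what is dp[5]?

after  coin     0     1     2     3     4     5     6     7     8     9    10    11
          1     1     1     1     1     1     1     1     1     1     1     1     1
          2     1     1     2     2     3     3     4     4     5     5     6     6
          7     1     1     2     2     3     3     4     5     6     7     8     9

3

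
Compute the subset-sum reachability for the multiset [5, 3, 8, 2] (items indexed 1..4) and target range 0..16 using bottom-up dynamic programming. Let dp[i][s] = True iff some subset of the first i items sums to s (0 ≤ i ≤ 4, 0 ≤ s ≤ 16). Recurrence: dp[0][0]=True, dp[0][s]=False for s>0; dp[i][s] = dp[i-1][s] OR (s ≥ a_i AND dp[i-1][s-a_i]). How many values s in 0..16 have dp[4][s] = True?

11

i\s   0   1   2   3   4   5   6   7   8   9  10  11  12  13  14  15  16
  0   T   F   F   F   F   F   F   F   F   F   F   F   F   F   F   F   F
  1   T   F   F   F   F   T   F   F   F   F   F   F   F   F   F   F   F
  2   T   F   F   T   F   T   F   F   T   F   F   F   F   F   F   F   F
  3   T   F   F   T   F   T   F   F   T   F   F   T   F   T   F   F   T
  4   T   F   T   T   F   T   F   T   T   F   T   T   F   T   F   T   T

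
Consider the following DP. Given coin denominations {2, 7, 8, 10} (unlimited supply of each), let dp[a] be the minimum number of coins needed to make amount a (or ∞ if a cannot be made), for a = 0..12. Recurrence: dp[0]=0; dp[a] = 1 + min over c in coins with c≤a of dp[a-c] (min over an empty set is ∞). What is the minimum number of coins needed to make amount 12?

 a  0  1  2  3  4  5  6  7  8  9 10 11 12
dp  0  -  1  -  2  -  3  1  1  2  1  3  2
(- denotes ∞ / unreachable)

2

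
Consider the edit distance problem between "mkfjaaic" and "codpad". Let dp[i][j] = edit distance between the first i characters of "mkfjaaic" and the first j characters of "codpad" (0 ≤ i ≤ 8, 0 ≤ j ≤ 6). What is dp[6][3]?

   ''  c  o  d  p  a  d
''  0  1  2  3  4  5  6
 m  1  1  2  3  4  5  6
 k  2  2  2  3  4  5  6
 f  3  3  3  3  4  5  6
 j  4  4  4  4  4  5  6
 a  5  5  5  5  5  4  5
 a  6  6  6  6  6  5  5
 i  7  7  7  7  7  6  6
 c  8  7  8  8  8  7  7

6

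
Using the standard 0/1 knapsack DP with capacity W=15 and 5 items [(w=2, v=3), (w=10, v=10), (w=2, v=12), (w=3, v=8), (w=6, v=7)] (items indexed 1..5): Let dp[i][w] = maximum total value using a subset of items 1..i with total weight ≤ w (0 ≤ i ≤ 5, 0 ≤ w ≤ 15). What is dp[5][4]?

i\w   0   1   2   3   4   5   6   7   8   9  10  11  12  13  14  15
  0   0   0   0   0   0   0   0   0   0   0   0   0   0   0   0   0
  1   0   0   3   3   3   3   3   3   3   3   3   3   3   3   3   3
  2   0   0   3   3   3   3   3   3   3   3  10  10  13  13  13  13
  3   0   0  12  12  15  15  15  15  15  15  15  15  22  22  25  25
  4   0   0  12  12  15  20  20  23  23  23  23  23  23  23  25  30
  5   0   0  12  12  15  20  20  23  23  23  23  27  27  30  30  30

15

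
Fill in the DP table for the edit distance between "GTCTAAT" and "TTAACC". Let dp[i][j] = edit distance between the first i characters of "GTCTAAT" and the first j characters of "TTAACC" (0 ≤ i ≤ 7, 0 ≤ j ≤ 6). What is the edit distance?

   ''  T  T  A  A  C  C
''  0  1  2  3  4  5  6
 G  1  1  2  3  4  5  6
 T  2  1  1  2  3  4  5
 C  3  2  2  2  3  3  4
 T  4  3  2  3  3  4  4
 A  5  4  3  2  3  4  5
 A  6  5  4  3  2  3  4
 T  7  6  5  4  3  3  4

4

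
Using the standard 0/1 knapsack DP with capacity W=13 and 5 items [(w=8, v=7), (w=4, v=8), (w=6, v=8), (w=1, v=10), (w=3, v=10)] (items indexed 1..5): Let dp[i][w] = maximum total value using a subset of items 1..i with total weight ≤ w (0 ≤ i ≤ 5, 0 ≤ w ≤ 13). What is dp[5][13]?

28

i\w   0   1   2   3   4   5   6   7   8   9  10  11  12  13
  0   0   0   0   0   0   0   0   0   0   0   0   0   0   0
  1   0   0   0   0   0   0   0   0   7   7   7   7   7   7
  2   0   0   0   0   8   8   8   8   8   8   8   8  15  15
  3   0   0   0   0   8   8   8   8   8   8  16  16  16  16
  4   0  10  10  10  10  18  18  18  18  18  18  26  26  26
  5   0  10  10  10  20  20  20  20  28  28  28  28  28  28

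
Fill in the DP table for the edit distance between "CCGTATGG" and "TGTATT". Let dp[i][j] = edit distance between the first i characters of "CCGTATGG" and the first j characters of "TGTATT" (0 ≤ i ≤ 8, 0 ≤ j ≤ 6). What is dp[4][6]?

   ''  T  G  T  A  T  T
''  0  1  2  3  4  5  6
 C  1  1  2  3  4  5  6
 C  2  2  2  3  4  5  6
 G  3  3  2  3  4  5  6
 T  4  3  3  2  3  4  5
 A  5  4  4  3  2  3  4
 T  6  5  5  4  3  2  3
 G  7  6  5  5  4  3  3
 G  8  7  6  6  5  4  4

5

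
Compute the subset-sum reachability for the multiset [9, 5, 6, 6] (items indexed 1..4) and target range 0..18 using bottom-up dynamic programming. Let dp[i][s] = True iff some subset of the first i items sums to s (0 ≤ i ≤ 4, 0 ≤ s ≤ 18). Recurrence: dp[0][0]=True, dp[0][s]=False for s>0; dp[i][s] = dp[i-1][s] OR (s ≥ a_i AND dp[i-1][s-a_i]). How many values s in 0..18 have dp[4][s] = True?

9

i\s   0   1   2   3   4   5   6   7   8   9  10  11  12  13  14  15  16  17  18
  0   T   F   F   F   F   F   F   F   F   F   F   F   F   F   F   F   F   F   F
  1   T   F   F   F   F   F   F   F   F   T   F   F   F   F   F   F   F   F   F
  2   T   F   F   F   F   T   F   F   F   T   F   F   F   F   T   F   F   F   F
  3   T   F   F   F   F   T   T   F   F   T   F   T   F   F   T   T   F   F   F
  4   T   F   F   F   F   T   T   F   F   T   F   T   T   F   T   T   F   T   F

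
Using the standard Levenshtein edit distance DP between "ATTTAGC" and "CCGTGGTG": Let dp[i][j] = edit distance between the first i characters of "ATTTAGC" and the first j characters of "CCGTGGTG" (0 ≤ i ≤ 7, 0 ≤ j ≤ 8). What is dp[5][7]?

   ''  C  C  G  T  G  G  T  G
''  0  1  2  3  4  5  6  7  8
 A  1  1  2  3  4  5  6  7  8
 T  2  2  2  3  3  4  5  6  7
 T  3  3  3  3  3  4  5  5  6
 T  4  4  4  4  3  4  5  5  6
 A  5  5  5  5  4  4  5  6  6
 G  6  6  6  5  5  4  4  5  6
 C  7  6  6  6  6  5  5  5  6

6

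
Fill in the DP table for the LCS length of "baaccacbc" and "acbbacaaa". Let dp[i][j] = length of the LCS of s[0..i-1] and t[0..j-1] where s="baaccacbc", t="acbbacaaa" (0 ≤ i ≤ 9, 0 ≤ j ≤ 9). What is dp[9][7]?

   ''  a  c  b  b  a  c  a  a  a
''  0  0  0  0  0  0  0  0  0  0
 b  0  0  0  1  1  1  1  1  1  1
 a  0  1  1  1  1  2  2  2  2  2
 a  0  1  1  1  1  2  2  3  3  3
 c  0  1  2  2  2  2  3  3  3  3
 c  0  1  2  2  2  2  3  3  3  3
 a  0  1  2  2  2  3  3  4  4  4
 c  0  1  2  2  2  3  4  4  4  4
 b  0  1  2  3  3  3  4  4  4  4
 c  0  1  2  3  3  3  4  4  4  4

4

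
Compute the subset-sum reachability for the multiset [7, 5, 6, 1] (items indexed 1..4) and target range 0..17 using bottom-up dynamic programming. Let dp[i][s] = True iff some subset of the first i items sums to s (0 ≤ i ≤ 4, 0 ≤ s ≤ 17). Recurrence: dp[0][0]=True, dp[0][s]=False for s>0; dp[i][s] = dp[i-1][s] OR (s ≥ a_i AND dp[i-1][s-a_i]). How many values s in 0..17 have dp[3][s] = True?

i\s   0   1   2   3   4   5   6   7   8   9  10  11  12  13  14  15  16  17
  0   T   F   F   F   F   F   F   F   F   F   F   F   F   F   F   F   F   F
  1   T   F   F   F   F   F   F   T   F   F   F   F   F   F   F   F   F   F
  2   T   F   F   F   F   T   F   T   F   F   F   F   T   F   F   F   F   F
  3   T   F   F   F   F   T   T   T   F   F   F   T   T   T   F   F   F   F
  4   T   T   F   F   F   T   T   T   T   F   F   T   T   T   T   F   F   F

7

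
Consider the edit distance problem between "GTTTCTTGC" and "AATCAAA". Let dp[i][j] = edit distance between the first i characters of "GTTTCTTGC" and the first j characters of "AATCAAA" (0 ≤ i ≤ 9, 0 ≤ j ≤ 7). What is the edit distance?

7

   ''  A  A  T  C  A  A  A
''  0  1  2  3  4  5  6  7
 G  1  1  2  3  4  5  6  7
 T  2  2  2  2  3  4  5  6
 T  3  3  3  2  3  4  5  6
 T  4  4  4  3  3  4  5  6
 C  5  5  5  4  3  4  5  6
 T  6  6  6  5  4  4  5  6
 T  7  7  7  6  5  5  5  6
 G  8  8  8  7  6  6  6  6
 C  9  9  9  8  7  7  7  7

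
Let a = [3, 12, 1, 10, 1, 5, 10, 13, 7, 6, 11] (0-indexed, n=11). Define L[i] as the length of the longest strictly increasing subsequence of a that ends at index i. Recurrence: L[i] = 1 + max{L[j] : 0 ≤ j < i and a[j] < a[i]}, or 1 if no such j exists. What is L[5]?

   i    0    1    2    3    4    5    6    7    8    9   10
a[i]    3   12    1   10    1    5   10   13    7    6   11
L[i]    1    2    1    2    1    2    3    4    3    3    4

2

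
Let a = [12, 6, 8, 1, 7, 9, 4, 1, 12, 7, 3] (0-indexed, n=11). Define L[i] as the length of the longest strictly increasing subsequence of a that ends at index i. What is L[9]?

   i    0    1    2    3    4    5    6    7    8    9   10
a[i]   12    6    8    1    7    9    4    1   12    7    3
L[i]    1    1    2    1    2    3    2    1    4    3    2

3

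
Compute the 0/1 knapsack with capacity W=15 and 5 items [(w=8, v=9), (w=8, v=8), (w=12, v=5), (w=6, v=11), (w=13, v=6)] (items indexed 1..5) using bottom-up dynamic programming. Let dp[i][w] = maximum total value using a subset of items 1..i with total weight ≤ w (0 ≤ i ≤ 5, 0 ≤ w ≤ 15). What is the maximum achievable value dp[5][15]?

20

i\w   0   1   2   3   4   5   6   7   8   9  10  11  12  13  14  15
  0   0   0   0   0   0   0   0   0   0   0   0   0   0   0   0   0
  1   0   0   0   0   0   0   0   0   9   9   9   9   9   9   9   9
  2   0   0   0   0   0   0   0   0   9   9   9   9   9   9   9   9
  3   0   0   0   0   0   0   0   0   9   9   9   9   9   9   9   9
  4   0   0   0   0   0   0  11  11  11  11  11  11  11  11  20  20
  5   0   0   0   0   0   0  11  11  11  11  11  11  11  11  20  20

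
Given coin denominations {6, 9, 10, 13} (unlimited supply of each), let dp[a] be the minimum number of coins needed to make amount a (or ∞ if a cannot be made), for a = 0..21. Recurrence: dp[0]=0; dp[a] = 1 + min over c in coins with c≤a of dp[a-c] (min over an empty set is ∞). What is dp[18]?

2

 a  0  1  2  3  4  5  6  7  8  9 10 11 12 13 14 15 16 17 18 19 20 21
dp  0  -  -  -  -  -  1  -  -  1  1  -  2  1  -  2  2  -  2  2  2  3
(- denotes ∞ / unreachable)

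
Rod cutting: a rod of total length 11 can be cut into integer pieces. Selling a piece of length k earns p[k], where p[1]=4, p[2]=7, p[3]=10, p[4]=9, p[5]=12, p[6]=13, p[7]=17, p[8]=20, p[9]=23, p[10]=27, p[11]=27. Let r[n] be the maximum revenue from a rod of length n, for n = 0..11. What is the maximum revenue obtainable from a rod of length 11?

44

   n    0    1    2    3    4    5    6    7    8    9   10   11
r[n]    0    4    8   12   16   20   24   28   32   36   40   44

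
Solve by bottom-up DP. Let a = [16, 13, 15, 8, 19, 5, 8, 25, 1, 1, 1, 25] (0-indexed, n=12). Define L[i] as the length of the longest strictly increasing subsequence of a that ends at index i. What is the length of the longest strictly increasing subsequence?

4

   i    0    1    2    3    4    5    6    7    8    9   10   11
a[i]   16   13   15    8   19    5    8   25    1    1    1   25
L[i]    1    1    2    1    3    1    2    4    1    1    1    4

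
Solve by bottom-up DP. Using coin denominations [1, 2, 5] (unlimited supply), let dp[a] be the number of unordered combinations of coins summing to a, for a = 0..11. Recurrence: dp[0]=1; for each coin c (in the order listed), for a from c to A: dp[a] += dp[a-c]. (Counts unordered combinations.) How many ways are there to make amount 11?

after  coin     0     1     2     3     4     5     6     7     8     9    10    11
          1     1     1     1     1     1     1     1     1     1     1     1     1
          2     1     1     2     2     3     3     4     4     5     5     6     6
          5     1     1     2     2     3     4     5     6     7     8    10    11

11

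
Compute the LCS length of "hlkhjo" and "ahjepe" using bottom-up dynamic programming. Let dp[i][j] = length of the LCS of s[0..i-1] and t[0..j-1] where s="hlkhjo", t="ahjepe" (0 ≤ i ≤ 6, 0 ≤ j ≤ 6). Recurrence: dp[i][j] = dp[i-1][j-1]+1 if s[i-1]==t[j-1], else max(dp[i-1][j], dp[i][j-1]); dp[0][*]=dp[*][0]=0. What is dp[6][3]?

   ''  a  h  j  e  p  e
''  0  0  0  0  0  0  0
 h  0  0  1  1  1  1  1
 l  0  0  1  1  1  1  1
 k  0  0  1  1  1  1  1
 h  0  0  1  1  1  1  1
 j  0  0  1  2  2  2  2
 o  0  0  1  2  2  2  2

2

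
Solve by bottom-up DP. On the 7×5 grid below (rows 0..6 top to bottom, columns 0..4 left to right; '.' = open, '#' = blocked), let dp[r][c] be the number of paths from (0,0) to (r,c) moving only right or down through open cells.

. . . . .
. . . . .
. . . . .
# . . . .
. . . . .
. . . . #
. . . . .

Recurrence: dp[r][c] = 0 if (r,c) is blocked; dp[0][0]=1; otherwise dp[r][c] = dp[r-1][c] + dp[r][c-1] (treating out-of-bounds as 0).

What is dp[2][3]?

r\c   0   1   2   3   4
  0   1   1   1   1   1
  1   1   2   3   4   5
  2   1   3   6  10  15
  3   0   3   9  19  34
  4   0   3  12  31  65
  5   0   3  15  46   0
  6   0   3  18  64  64

10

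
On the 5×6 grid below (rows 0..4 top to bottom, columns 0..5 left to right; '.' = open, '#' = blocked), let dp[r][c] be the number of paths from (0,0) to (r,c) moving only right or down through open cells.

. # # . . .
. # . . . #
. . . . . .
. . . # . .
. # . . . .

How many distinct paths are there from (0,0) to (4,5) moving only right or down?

r\c   0   1   2   3   4   5
  0   1   0   0   0   0   0
  1   1   0   0   0   0   0
  2   1   1   1   1   1   1
  3   1   2   3   0   1   2
  4   1   0   3   3   4   6

6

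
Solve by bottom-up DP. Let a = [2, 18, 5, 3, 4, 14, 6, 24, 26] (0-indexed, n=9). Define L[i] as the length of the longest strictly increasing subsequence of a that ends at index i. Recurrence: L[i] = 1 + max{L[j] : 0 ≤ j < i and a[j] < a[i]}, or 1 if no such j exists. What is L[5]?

4

   i    0    1    2    3    4    5    6    7    8
a[i]    2   18    5    3    4   14    6   24   26
L[i]    1    2    2    2    3    4    4    5    6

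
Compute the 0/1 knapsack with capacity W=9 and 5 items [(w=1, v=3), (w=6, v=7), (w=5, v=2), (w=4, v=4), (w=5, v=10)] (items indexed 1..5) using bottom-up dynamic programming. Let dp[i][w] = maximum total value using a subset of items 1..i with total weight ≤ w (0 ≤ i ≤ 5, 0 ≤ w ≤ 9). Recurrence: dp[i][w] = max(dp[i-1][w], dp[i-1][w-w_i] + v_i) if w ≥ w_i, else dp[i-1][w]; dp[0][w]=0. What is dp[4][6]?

7

i\w   0   1   2   3   4   5   6   7   8   9
  0   0   0   0   0   0   0   0   0   0   0
  1   0   3   3   3   3   3   3   3   3   3
  2   0   3   3   3   3   3   7  10  10  10
  3   0   3   3   3   3   3   7  10  10  10
  4   0   3   3   3   4   7   7  10  10  10
  5   0   3   3   3   4  10  13  13  13  14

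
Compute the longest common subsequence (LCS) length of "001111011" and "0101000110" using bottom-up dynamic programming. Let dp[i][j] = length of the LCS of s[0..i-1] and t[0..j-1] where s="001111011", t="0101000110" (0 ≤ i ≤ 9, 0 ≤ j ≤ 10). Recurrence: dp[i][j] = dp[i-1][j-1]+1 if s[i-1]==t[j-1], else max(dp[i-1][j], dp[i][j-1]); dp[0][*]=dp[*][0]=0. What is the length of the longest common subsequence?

   ''  0  1  0  1  0  0  0  1  1  0
''  0  0  0  0  0  0  0  0  0  0  0
 0  0  1  1  1  1  1  1  1  1  1  1
 0  0  1  1  2  2  2  2  2  2  2  2
 1  0  1  2  2  3  3  3  3  3  3  3
 1  0  1  2  2  3  3  3  3  4  4  4
 1  0  1  2  2  3  3  3  3  4  5  5
 1  0  1  2  2  3  3  3  3  4  5  5
 0  0  1  2  3  3  4  4  4  4  5  6
 1  0  1  2  3  4  4  4  4  5  5  6
 1  0  1  2  3  4  4  4  4  5  6  6

6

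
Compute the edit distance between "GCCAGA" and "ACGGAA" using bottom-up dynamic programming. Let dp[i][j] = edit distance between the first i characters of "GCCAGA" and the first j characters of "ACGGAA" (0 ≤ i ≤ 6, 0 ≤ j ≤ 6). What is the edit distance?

   ''  A  C  G  G  A  A
''  0  1  2  3  4  5  6
 G  1  1  2  2  3  4  5
 C  2  2  1  2  3  4  5
 C  3  3  2  2  3  4  5
 A  4  3  3  3  3  3  4
 G  5  4  4  3  3  4  4
 A  6  5  5  4  4  3  4

4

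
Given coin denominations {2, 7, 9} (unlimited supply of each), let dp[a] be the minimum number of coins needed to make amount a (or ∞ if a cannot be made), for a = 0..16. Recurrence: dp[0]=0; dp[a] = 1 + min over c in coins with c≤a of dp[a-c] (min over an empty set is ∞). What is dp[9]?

1

 a  0  1  2  3  4  5  6  7  8  9 10 11 12 13 14 15 16
dp  0  -  1  -  2  -  3  1  4  1  5  2  6  3  2  4  2
(- denotes ∞ / unreachable)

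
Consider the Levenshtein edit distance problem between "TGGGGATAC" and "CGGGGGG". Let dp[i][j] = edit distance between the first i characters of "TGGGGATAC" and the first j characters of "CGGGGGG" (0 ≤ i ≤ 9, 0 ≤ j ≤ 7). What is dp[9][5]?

5

   ''  C  G  G  G  G  G  G
''  0  1  2  3  4  5  6  7
 T  1  1  2  3  4  5  6  7
 G  2  2  1  2  3  4  5  6
 G  3  3  2  1  2  3  4  5
 G  4  4  3  2  1  2  3  4
 G  5  5  4  3  2  1  2  3
 A  6  6  5  4  3  2  2  3
 T  7  7  6  5  4  3  3  3
 A  8  8  7  6  5  4  4  4
 C  9  8  8  7  6  5  5  5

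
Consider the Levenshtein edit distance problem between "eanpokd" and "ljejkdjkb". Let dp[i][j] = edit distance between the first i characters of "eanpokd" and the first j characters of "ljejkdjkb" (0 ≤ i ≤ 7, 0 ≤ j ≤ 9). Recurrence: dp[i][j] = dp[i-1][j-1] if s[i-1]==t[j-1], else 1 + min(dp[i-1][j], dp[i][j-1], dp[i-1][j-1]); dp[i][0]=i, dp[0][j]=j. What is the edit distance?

   ''  l  j  e  j  k  d  j  k  b
''  0  1  2  3  4  5  6  7  8  9
 e  1  1  2  2  3  4  5  6  7  8
 a  2  2  2  3  3  4  5  6  7  8
 n  3  3  3  3  4  4  5  6  7  8
 p  4  4  4  4  4  5  5  6  7  8
 o  5  5  5  5  5  5  6  6  7  8
 k  6  6  6  6  6  5  6  7  6  7
 d  7  7  7  7  7  6  5  6  7  7

7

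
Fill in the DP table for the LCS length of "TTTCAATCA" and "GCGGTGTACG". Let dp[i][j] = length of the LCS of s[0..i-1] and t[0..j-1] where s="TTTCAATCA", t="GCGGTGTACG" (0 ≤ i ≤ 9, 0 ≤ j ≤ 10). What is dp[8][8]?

3

   ''  G  C  G  G  T  G  T  A  C  G
''  0  0  0  0  0  0  0  0  0  0  0
 T  0  0  0  0  0  1  1  1  1  1  1
 T  0  0  0  0  0  1  1  2  2  2  2
 T  0  0  0  0  0  1  1  2  2  2  2
 C  0  0  1  1  1  1  1  2  2  3  3
 A  0  0  1  1  1  1  1  2  3  3  3
 A  0  0  1  1  1  1  1  2  3  3  3
 T  0  0  1  1  1  2  2  2  3  3  3
 C  0  0  1  1  1  2  2  2  3  4  4
 A  0  0  1  1  1  2  2  2  3  4  4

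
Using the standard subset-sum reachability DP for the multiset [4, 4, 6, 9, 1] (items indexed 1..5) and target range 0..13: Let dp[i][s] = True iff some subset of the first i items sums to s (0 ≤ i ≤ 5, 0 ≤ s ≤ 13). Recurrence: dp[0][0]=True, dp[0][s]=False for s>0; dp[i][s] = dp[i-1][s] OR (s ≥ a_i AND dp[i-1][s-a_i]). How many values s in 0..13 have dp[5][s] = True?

11

i\s   0   1   2   3   4   5   6   7   8   9  10  11  12  13
  0   T   F   F   F   F   F   F   F   F   F   F   F   F   F
  1   T   F   F   F   T   F   F   F   F   F   F   F   F   F
  2   T   F   F   F   T   F   F   F   T   F   F   F   F   F
  3   T   F   F   F   T   F   T   F   T   F   T   F   F   F
  4   T   F   F   F   T   F   T   F   T   T   T   F   F   T
  5   T   T   F   F   T   T   T   T   T   T   T   T   F   T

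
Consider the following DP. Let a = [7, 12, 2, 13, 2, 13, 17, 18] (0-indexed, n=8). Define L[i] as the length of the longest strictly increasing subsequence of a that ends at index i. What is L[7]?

5

   i    0    1    2    3    4    5    6    7
a[i]    7   12    2   13    2   13   17   18
L[i]    1    2    1    3    1    3    4    5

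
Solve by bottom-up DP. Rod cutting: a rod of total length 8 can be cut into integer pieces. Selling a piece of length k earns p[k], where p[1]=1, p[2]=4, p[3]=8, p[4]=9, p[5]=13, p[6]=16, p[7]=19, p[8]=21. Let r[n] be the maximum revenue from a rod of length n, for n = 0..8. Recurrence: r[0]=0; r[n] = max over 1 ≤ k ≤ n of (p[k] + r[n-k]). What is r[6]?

   n    0    1    2    3    4    5    6    7    8
r[n]    0    1    4    8    9   13   16   19   21

16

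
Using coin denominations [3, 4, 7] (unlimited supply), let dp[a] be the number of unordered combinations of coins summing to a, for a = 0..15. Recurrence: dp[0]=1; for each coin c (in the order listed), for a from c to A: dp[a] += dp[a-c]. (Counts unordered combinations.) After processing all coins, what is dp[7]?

2

after  coin     0     1     2     3     4     5     6     7     8     9    10    11    12    13    14    15
          3     1     0     0     1     0     0     1     0     0     1     0     0     1     0     0     1
          4     1     0     0     1     1     0     1     1     1     1     1     1     2     1     1     2
          7     1     0     0     1     1     0     1     2     1     1     2     2     2     2     3     3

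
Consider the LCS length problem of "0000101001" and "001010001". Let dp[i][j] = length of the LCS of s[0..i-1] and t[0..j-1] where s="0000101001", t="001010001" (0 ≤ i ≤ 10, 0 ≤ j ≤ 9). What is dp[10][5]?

5

   ''  0  0  1  0  1  0  0  0  1
''  0  0  0  0  0  0  0  0  0  0
 0  0  1  1  1  1  1  1  1  1  1
 0  0  1  2  2  2  2  2  2  2  2
 0  0  1  2  2  3  3  3  3  3  3
 0  0  1  2  2  3  3  4  4  4  4
 1  0  1  2  3  3  4  4  4  4  5
 0  0  1  2  3  4  4  5  5  5  5
 1  0  1  2  3  4  5  5  5  5  6
 0  0  1  2  3  4  5  6  6  6  6
 0  0  1  2  3  4  5  6  7  7  7
 1  0  1  2  3  4  5  6  7  7  8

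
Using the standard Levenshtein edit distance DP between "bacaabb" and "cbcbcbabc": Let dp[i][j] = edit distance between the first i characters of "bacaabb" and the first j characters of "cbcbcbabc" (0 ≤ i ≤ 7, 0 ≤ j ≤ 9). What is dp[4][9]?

6

   ''  c  b  c  b  c  b  a  b  c
''  0  1  2  3  4  5  6  7  8  9
 b  1  1  1  2  3  4  5  6  7  8
 a  2  2  2  2  3  4  5  5  6  7
 c  3  2  3  2  3  3  4  5  6  6
 a  4  3  3  3  3  4  4  4  5  6
 a  5  4  4  4  4  4  5  4  5  6
 b  6  5  4  5  4  5  4  5  4  5
 b  7  6  5  5  5  5  5  5  5  5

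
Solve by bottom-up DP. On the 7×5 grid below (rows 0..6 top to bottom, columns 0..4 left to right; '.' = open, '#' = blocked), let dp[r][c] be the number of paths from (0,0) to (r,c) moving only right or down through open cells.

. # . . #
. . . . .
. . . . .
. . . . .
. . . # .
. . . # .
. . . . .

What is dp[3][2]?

6

r\c   0   1   2   3   4
  0   1   0   0   0   0
  1   1   1   1   1   1
  2   1   2   3   4   5
  3   1   3   6  10  15
  4   1   4  10   0  15
  5   1   5  15   0  15
  6   1   6  21  21  36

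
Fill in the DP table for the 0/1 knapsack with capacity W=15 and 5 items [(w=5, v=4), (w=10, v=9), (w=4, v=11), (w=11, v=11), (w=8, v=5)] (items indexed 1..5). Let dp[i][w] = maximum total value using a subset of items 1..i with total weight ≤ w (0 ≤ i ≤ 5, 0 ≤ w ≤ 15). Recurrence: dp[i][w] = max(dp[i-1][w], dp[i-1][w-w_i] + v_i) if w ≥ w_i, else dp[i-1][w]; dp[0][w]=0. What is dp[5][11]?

15

i\w   0   1   2   3   4   5   6   7   8   9  10  11  12  13  14  15
  0   0   0   0   0   0   0   0   0   0   0   0   0   0   0   0   0
  1   0   0   0   0   0   4   4   4   4   4   4   4   4   4   4   4
  2   0   0   0   0   0   4   4   4   4   4   9   9   9   9   9  13
  3   0   0   0   0  11  11  11  11  11  15  15  15  15  15  20  20
  4   0   0   0   0  11  11  11  11  11  15  15  15  15  15  20  22
  5   0   0   0   0  11  11  11  11  11  15  15  15  16  16  20  22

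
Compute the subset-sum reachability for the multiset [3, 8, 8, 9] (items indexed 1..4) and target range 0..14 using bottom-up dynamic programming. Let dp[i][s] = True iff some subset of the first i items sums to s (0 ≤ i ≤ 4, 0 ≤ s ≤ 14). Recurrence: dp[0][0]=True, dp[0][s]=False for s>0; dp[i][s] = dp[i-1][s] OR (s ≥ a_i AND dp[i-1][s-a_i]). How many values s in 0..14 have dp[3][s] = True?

i\s   0   1   2   3   4   5   6   7   8   9  10  11  12  13  14
  0   T   F   F   F   F   F   F   F   F   F   F   F   F   F   F
  1   T   F   F   T   F   F   F   F   F   F   F   F   F   F   F
  2   T   F   F   T   F   F   F   F   T   F   F   T   F   F   F
  3   T   F   F   T   F   F   F   F   T   F   F   T   F   F   F
  4   T   F   F   T   F   F   F   F   T   T   F   T   T   F   F

4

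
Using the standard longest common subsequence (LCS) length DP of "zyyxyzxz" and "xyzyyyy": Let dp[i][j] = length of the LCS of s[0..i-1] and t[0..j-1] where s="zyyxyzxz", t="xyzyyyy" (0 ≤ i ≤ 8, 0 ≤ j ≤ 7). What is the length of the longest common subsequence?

   ''  x  y  z  y  y  y  y
''  0  0  0  0  0  0  0  0
 z  0  0  0  1  1  1  1  1
 y  0  0  1  1  2  2  2  2
 y  0  0  1  1  2  3  3  3
 x  0  1  1  1  2  3  3  3
 y  0  1  2  2  2  3  4  4
 z  0  1  2  3  3  3  4  4
 x  0  1  2  3  3  3  4  4
 z  0  1  2  3  3  3  4  4

4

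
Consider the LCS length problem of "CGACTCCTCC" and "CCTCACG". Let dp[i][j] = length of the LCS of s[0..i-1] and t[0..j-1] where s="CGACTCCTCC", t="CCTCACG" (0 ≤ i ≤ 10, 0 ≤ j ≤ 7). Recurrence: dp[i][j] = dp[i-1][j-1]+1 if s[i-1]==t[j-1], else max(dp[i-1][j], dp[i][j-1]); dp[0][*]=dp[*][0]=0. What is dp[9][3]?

   ''  C  C  T  C  A  C  G
''  0  0  0  0  0  0  0  0
 C  0  1  1  1  1  1  1  1
 G  0  1  1  1  1  1  1  2
 A  0  1  1  1  1  2  2  2
 C  0  1  2  2  2  2  3  3
 T  0  1  2  3  3  3  3  3
 C  0  1  2  3  4  4  4  4
 C  0  1  2  3  4  4  5  5
 T  0  1  2  3  4  4  5  5
 C  0  1  2  3  4  4  5  5
 C  0  1  2  3  4  4  5  5

3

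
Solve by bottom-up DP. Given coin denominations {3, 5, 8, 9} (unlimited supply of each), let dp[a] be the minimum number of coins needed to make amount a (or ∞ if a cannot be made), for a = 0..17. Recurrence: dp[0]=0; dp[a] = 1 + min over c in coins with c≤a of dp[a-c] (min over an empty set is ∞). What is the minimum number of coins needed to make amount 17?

 a  0  1  2  3  4  5  6  7  8  9 10 11 12 13 14 15 16 17
dp  0  -  -  1  -  1  2  -  1  1  2  2  2  2  2  3  2  2
(- denotes ∞ / unreachable)

2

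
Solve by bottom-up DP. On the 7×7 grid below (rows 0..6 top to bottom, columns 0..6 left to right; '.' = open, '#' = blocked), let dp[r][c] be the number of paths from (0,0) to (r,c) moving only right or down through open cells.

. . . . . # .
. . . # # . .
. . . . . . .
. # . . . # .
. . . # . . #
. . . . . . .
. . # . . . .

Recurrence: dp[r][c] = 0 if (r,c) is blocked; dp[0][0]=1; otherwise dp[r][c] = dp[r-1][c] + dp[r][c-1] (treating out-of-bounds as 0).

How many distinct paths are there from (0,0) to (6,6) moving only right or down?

126

r\c   0   1   2   3   4   5   6
  0   1   1   1   1   1   0   0
  1   1   2   3   0   0   0   0
  2   1   3   6   6   6   6   6
  3   1   0   6  12  18   0   6
  4   1   1   7   0  18  18   0
  5   1   2   9   9  27  45  45
  6   1   3   0   9  36  81 126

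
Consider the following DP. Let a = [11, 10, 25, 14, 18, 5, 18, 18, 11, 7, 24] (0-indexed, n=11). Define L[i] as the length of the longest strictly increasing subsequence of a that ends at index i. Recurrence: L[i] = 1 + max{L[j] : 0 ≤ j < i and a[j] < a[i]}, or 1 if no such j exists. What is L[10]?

   i    0    1    2    3    4    5    6    7    8    9   10
a[i]   11   10   25   14   18    5   18   18   11    7   24
L[i]    1    1    2    2    3    1    3    3    2    2    4

4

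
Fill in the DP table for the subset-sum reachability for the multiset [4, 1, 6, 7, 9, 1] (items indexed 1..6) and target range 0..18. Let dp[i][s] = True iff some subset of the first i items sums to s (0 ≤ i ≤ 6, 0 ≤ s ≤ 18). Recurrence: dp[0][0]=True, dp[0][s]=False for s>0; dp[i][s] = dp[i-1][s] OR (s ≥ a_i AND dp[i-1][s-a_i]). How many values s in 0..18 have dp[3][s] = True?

8

i\s   0   1   2   3   4   5   6   7   8   9  10  11  12  13  14  15  16  17  18
  0   T   F   F   F   F   F   F   F   F   F   F   F   F   F   F   F   F   F   F
  1   T   F   F   F   T   F   F   F   F   F   F   F   F   F   F   F   F   F   F
  2   T   T   F   F   T   T   F   F   F   F   F   F   F   F   F   F   F   F   F
  3   T   T   F   F   T   T   T   T   F   F   T   T   F   F   F   F   F   F   F
  4   T   T   F   F   T   T   T   T   T   F   T   T   T   T   T   F   F   T   T
  5   T   T   F   F   T   T   T   T   T   T   T   T   T   T   T   T   T   T   T
  6   T   T   T   F   T   T   T   T   T   T   T   T   T   T   T   T   T   T   T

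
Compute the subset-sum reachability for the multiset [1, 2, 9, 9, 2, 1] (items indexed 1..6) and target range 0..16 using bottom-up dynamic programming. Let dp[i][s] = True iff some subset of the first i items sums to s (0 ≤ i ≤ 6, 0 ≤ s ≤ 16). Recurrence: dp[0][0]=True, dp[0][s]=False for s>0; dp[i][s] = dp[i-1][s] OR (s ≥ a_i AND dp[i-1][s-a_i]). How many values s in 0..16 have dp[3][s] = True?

8

i\s   0   1   2   3   4   5   6   7   8   9  10  11  12  13  14  15  16
  0   T   F   F   F   F   F   F   F   F   F   F   F   F   F   F   F   F
  1   T   T   F   F   F   F   F   F   F   F   F   F   F   F   F   F   F
  2   T   T   T   T   F   F   F   F   F   F   F   F   F   F   F   F   F
  3   T   T   T   T   F   F   F   F   F   T   T   T   T   F   F   F   F
  4   T   T   T   T   F   F   F   F   F   T   T   T   T   F   F   F   F
  5   T   T   T   T   T   T   F   F   F   T   T   T   T   T   T   F   F
  6   T   T   T   T   T   T   T   F   F   T   T   T   T   T   T   T   F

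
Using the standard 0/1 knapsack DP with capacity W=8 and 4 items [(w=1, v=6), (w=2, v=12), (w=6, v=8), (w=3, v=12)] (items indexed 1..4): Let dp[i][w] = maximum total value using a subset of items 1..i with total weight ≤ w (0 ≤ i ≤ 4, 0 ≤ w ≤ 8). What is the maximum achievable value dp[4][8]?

i\w   0   1   2   3   4   5   6   7   8
  0   0   0   0   0   0   0   0   0   0
  1   0   6   6   6   6   6   6   6   6
  2   0   6  12  18  18  18  18  18  18
  3   0   6  12  18  18  18  18  18  20
  4   0   6  12  18  18  24  30  30  30

30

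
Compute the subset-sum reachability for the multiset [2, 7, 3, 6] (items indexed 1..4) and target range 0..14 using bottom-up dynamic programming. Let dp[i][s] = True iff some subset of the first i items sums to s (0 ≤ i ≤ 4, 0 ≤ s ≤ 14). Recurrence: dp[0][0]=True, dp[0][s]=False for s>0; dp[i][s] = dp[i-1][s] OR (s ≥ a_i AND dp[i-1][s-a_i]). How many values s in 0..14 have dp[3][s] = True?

8

i\s   0   1   2   3   4   5   6   7   8   9  10  11  12  13  14
  0   T   F   F   F   F   F   F   F   F   F   F   F   F   F   F
  1   T   F   T   F   F   F   F   F   F   F   F   F   F   F   F
  2   T   F   T   F   F   F   F   T   F   T   F   F   F   F   F
  3   T   F   T   T   F   T   F   T   F   T   T   F   T   F   F
  4   T   F   T   T   F   T   T   T   T   T   T   T   T   T   F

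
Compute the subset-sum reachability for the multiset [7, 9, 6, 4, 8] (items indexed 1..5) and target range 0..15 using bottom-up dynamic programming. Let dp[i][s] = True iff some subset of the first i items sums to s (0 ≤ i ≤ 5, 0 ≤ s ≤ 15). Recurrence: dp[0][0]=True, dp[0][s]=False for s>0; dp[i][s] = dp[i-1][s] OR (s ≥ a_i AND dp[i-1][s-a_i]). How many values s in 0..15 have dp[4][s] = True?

i\s   0   1   2   3   4   5   6   7   8   9  10  11  12  13  14  15
  0   T   F   F   F   F   F   F   F   F   F   F   F   F   F   F   F
  1   T   F   F   F   F   F   F   T   F   F   F   F   F   F   F   F
  2   T   F   F   F   F   F   F   T   F   T   F   F   F   F   F   F
  3   T   F   F   F   F   F   T   T   F   T   F   F   F   T   F   T
  4   T   F   F   F   T   F   T   T   F   T   T   T   F   T   F   T
  5   T   F   F   F   T   F   T   T   T   T   T   T   T   T   T   T

9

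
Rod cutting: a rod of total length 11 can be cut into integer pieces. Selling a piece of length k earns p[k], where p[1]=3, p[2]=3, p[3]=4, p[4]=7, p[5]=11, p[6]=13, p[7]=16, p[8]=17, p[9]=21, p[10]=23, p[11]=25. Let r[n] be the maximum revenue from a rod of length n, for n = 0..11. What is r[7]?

21

   n    0    1    2    3    4    5    6    7    8    9   10   11
r[n]    0    3    6    9   12   15   18   21   24   27   30   33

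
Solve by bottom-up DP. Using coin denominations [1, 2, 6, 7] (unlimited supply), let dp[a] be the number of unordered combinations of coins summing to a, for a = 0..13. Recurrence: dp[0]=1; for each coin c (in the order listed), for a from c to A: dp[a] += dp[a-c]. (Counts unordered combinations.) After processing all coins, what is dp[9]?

after  coin     0     1     2     3     4     5     6     7     8     9    10    11    12    13
          1     1     1     1     1     1     1     1     1     1     1     1     1     1     1
          2     1     1     2     2     3     3     4     4     5     5     6     6     7     7
          6     1     1     2     2     3     3     5     5     7     7     9     9    12    12
          7     1     1     2     2     3     3     5     6     8     9    11    12    15    17

9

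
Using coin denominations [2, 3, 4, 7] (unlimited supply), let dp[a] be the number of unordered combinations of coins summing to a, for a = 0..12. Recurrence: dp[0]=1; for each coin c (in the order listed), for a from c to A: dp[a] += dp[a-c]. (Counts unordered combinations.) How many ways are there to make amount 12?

8

after  coin     0     1     2     3     4     5     6     7     8     9    10    11    12
          2     1     0     1     0     1     0     1     0     1     0     1     0     1
          3     1     0     1     1     1     1     2     1     2     2     2     2     3
          4     1     0     1     1     2     1     3     2     4     3     5     4     7
          7     1     0     1     1     2     1     3     3     4     4     6     6     8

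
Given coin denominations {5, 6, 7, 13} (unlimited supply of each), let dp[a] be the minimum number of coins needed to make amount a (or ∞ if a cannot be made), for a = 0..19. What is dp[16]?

3

 a  0  1  2  3  4  5  6  7  8  9 10 11 12 13 14 15 16 17 18 19
dp  0  -  -  -  -  1  1  1  -  -  2  2  2  1  2  3  3  3  2  2
(- denotes ∞ / unreachable)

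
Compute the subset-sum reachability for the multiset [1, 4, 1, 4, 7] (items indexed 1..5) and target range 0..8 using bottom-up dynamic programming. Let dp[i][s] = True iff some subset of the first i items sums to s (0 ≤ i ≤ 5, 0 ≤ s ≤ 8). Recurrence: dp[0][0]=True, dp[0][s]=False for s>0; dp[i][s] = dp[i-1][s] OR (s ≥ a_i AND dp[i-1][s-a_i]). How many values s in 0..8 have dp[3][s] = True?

6

i\s   0   1   2   3   4   5   6   7   8
  0   T   F   F   F   F   F   F   F   F
  1   T   T   F   F   F   F   F   F   F
  2   T   T   F   F   T   T   F   F   F
  3   T   T   T   F   T   T   T   F   F
  4   T   T   T   F   T   T   T   F   T
  5   T   T   T   F   T   T   T   T   T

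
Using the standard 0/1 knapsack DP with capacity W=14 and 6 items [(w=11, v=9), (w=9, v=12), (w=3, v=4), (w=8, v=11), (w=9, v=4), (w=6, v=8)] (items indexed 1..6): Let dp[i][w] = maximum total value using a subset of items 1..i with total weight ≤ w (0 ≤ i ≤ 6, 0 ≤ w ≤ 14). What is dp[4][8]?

11

i\w   0   1   2   3   4   5   6   7   8   9  10  11  12  13  14
  0   0   0   0   0   0   0   0   0   0   0   0   0   0   0   0
  1   0   0   0   0   0   0   0   0   0   0   0   9   9   9   9
  2   0   0   0   0   0   0   0   0   0  12  12  12  12  12  12
  3   0   0   0   4   4   4   4   4   4  12  12  12  16  16  16
  4   0   0   0   4   4   4   4   4  11  12  12  15  16  16  16
  5   0   0   0   4   4   4   4   4  11  12  12  15  16  16  16
  6   0   0   0   4   4   4   8   8  11  12  12  15  16  16  19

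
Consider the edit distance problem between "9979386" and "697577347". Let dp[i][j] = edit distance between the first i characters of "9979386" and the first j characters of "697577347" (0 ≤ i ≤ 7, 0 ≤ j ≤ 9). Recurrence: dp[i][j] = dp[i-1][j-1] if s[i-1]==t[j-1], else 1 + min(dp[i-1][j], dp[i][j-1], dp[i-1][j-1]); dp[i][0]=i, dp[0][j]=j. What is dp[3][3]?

   ''  6  9  7  5  7  7  3  4  7
''  0  1  2  3  4  5  6  7  8  9
 9  1  1  1  2  3  4  5  6  7  8
 9  2  2  1  2  3  4  5  6  7  8
 7  3  3  2  1  2  3  4  5  6  7
 9  4  4  3  2  2  3  4  5  6  7
 3  5  5  4  3  3  3  4  4  5  6
 8  6  6  5  4  4  4  4  5  5  6
 6  7  6  6  5  5  5  5  5  6  6

1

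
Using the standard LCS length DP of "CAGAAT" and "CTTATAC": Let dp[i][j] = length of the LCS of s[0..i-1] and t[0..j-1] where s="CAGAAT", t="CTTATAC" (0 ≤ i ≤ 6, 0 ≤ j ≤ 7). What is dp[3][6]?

   ''  C  T  T  A  T  A  C
''  0  0  0  0  0  0  0  0
 C  0  1  1  1  1  1  1  1
 A  0  1  1  1  2  2  2  2
 G  0  1  1  1  2  2  2  2
 A  0  1  1  1  2  2  3  3
 A  0  1  1  1  2  2  3  3
 T  0  1  2  2  2  3  3  3

2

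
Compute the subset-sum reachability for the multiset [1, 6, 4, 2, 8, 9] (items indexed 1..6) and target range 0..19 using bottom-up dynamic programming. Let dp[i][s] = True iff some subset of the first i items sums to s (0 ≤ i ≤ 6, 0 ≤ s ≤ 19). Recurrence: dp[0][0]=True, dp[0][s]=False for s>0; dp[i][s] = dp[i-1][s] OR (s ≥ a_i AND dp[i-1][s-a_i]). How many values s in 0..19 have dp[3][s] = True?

8

i\s   0   1   2   3   4   5   6   7   8   9  10  11  12  13  14  15  16  17  18  19
  0   T   F   F   F   F   F   F   F   F   F   F   F   F   F   F   F   F   F   F   F
  1   T   T   F   F   F   F   F   F   F   F   F   F   F   F   F   F   F   F   F   F
  2   T   T   F   F   F   F   T   T   F   F   F   F   F   F   F   F   F   F   F   F
  3   T   T   F   F   T   T   T   T   F   F   T   T   F   F   F   F   F   F   F   F
  4   T   T   T   T   T   T   T   T   T   T   T   T   T   T   F   F   F   F   F   F
  5   T   T   T   T   T   T   T   T   T   T   T   T   T   T   T   T   T   T   T   T
  6   T   T   T   T   T   T   T   T   T   T   T   T   T   T   T   T   T   T   T   T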